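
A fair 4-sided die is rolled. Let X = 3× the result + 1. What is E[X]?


E[die] = (1+4)/2 = 5/2
E[X] = 3×5/2 + 1 = 17/2

E[X] = 17/2


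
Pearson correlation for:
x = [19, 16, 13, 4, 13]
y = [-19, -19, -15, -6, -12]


n=5, Σx=65, Σy=-71, Σxy=-1040, Σx²=971, Σy²=1127
r = (5×(-1040) - 65×(-71))/√((5×971 - 65²)(5×1127 - (-71)²))
= -585/√(630×594) = -585/√374220 ≈ -585/611.7352 ≈ -0.9563

r ≈ -0.9563


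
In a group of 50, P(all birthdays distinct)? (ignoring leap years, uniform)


P(all different) = Π(365-i)/365 for i=0..49
= (365/365)×(364/365)×...×(316/365)
= 0.029626

P ≈ 0.0296 ≈ 2.96%


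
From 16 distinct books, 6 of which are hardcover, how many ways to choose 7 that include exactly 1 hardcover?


Choose 1 of the 6 hardcovers and 6 of the other 10 books:
C(6,1)×C(10,6) = 6×210 = 1260

1260


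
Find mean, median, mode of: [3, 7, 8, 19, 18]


Sorted: [3, 7, 8, 18, 19]
Mean = 55/5 = 11
Median = 8
Freq: {3: 1, 7: 1, 8: 1, 19: 1, 18: 1}
Mode: No mode

Mean=11, Median=8, Mode=No mode


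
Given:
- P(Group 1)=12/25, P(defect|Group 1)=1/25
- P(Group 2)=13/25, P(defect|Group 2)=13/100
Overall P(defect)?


P(B) = Σ P(B|Aᵢ)×P(Aᵢ)
  1/25×12/25 = 12/625
  13/100×13/25 = 169/2500
Sum = 217/2500

P(defect) = 217/2500 ≈ 8.68%


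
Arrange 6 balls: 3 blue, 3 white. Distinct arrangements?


6!/(3!×3!) = 20

20


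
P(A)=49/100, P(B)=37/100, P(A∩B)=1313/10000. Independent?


P(A)×P(B) = 1813/10000
P(A∩B) = 1313/10000
Not equal → NOT independent

No, not independent


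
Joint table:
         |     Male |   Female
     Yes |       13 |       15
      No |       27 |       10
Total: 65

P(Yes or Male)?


P(Yes∨Male) = P(Yes) + P(Male) - P(Yes∧Male)
= (28 + 40 - 13)/65 = 55/65 = 11/13

P = 11/13 ≈ 84.62%


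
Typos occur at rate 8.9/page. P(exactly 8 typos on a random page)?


Poisson(λ=8.9): P(X=8) = e^(-λ)×λ^k/k!
= e^(-8.9) × 8.9^8 / 8!
≈ 0.0001363889265 × 39365888.057 / 40320 ≈ 0.133161

P(X=8) ≈ 0.133161 ≈ 13.32%


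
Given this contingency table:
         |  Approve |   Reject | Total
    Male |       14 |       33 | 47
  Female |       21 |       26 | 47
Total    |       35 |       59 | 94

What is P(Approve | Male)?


P(Approve | Male) = 14/(14+33) = 14/47

P(Approve|Male) = 14/47 ≈ 29.79%


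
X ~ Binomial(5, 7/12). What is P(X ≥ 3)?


P(X ≥ 3) = Σ P(X=i) for i=3..5
P(X=3) = 42875/124416
P(X=4) = 60025/248832
P(X=5) = 16807/248832
Sum = 27097/41472

P(X ≥ 3) = 27097/41472 ≈ 65.34%


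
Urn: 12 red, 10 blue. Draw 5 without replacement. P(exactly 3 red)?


Hypergeometric: C(12,3)×C(10,2)/C(22,5)
= 220×45/26334 = 50/133

P(X=3) = 50/133 ≈ 37.59%


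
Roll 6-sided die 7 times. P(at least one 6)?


P(no 6)^7 = (5/6)^7 = 78125/279936
P(≥1) = 1 - 78125/279936 = 201811/279936

P = 201811/279936 ≈ 72.09%


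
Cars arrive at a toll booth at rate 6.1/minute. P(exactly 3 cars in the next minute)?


Poisson(λ=6.1): P(X=3) = e^(-λ)×λ^k/k!
= e^(-6.1) × 6.1^3 / 3!
≈ 0.002242867719 × 226.981 / 6 ≈ 0.084848

P(X=3) ≈ 0.084848 ≈ 8.48%


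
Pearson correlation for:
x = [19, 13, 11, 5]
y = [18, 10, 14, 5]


n=4, Σx=48, Σy=47, Σxy=651, Σx²=676, Σy²=645
r = (4×651 - 48×47)/√((4×676 - 48²)(4×645 - 47²))
= 348/√(400×371) = 348/√148400 ≈ 348/385.2272 ≈ 0.9034

r ≈ 0.9034


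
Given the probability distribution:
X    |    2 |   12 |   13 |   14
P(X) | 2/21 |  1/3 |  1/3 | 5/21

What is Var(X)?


E[X] = 83/7
E[X²] = 3179/21
Var(X) = E[X²] - (E[X])² = 3179/21 - 6889/49 = 1586/147

Var(X) = 1586/147 ≈ 10.7891


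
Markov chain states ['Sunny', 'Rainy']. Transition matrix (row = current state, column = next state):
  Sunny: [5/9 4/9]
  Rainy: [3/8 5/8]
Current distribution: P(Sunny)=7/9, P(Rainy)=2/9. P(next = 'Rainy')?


P(next=Rainy) = Σᵢ P(now=i)×P(i→Rainy)
= 7/9×4/9 + 2/9×5/8
= 28/81 + 5/36 = 157/324

P = 157/324 ≈ 0.4846


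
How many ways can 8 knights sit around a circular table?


Circular arrangements of 8 distinct objects: fix one position to break rotational symmetry.
(n-1)! = 7! = 5040

5040


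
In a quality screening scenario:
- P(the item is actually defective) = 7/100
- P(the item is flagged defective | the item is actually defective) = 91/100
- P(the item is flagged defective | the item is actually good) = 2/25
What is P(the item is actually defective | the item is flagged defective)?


Using Bayes' theorem:
P(A|B) = P(B|A)·P(A) / P(B)

P(the item is flagged defective) = 91/100 × 7/100 + 2/25 × 93/100
= 637/10000 + 93/1250 = 1381/10000

P(the item is actually defective|the item is flagged defective) = (637/10000) / (1381/10000) = 637/1381

P(the item is actually defective|the item is flagged defective) = 637/1381 ≈ 46.13%


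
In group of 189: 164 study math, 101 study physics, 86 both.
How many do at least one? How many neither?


|A∪B| = 164+101-86 = 179
Neither = 189-179 = 10

At least one: 179; Neither: 10


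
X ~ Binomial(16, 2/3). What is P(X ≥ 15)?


P(X ≥ 15) = Σ P(X=i) for i=15..16
P(X=15) = 524288/43046721
P(X=16) = 65536/43046721
Sum = 65536/4782969

P(X ≥ 15) = 65536/4782969 ≈ 1.37%


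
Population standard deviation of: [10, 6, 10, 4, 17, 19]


Mean = 66/6 = 11
  (10-11)²=1
  (6-11)²=25
  (10-11)²=1
  (4-11)²=49
  (17-11)²=36
  (19-11)²=64
Σ(x-μ)² = 176
σ² = 176/6 = 88/3

σ = √(88/3) ≈ 5.4160


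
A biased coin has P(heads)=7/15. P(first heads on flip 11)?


Geometric: P(X=11) = (1-p)^(k-1)×p = (8/15)^10×7/15 = 7516192768/8649755859375

P(X=11) = 7516192768/8649755859375 ≈ 0.09%


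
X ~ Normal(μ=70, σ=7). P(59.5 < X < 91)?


z₁=(59.5-70)/7=-1.5, z₂=(91-70)/7=3.0
P = Φ(3.0) - Φ(-1.5) = 0.998650 - 0.066807 = 0.931843 ≈ 0.9318

P(59.5 < X < 91) ≈ 0.9318


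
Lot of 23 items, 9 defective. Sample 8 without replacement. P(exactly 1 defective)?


Hypergeometric: C(9,1)×C(14,7)/C(23,8)
= 9×3432/490314 = 468/7429

P(X=1) = 468/7429 ≈ 6.30%


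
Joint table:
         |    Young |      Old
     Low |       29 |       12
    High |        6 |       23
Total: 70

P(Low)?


P(Low) = (29+12)/70 = 41/70

P(Low) = 41/70 ≈ 58.57%


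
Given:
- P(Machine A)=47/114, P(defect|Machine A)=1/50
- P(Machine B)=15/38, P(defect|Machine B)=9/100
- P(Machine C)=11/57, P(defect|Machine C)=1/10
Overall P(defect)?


P(B) = Σ P(B|Aᵢ)×P(Aᵢ)
  1/50×47/114 = 47/5700
  9/100×15/38 = 27/760
  1/10×11/57 = 11/570
Sum = 719/11400

P(defect) = 719/11400 ≈ 6.31%


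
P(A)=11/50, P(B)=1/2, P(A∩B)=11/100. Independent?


P(A)×P(B) = 11/100
P(A∩B) = 11/100
Equal ✓ → Independent

Yes, independent


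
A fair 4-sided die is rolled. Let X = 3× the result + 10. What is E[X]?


E[die] = (1+4)/2 = 5/2
E[X] = 3×5/2 + 10 = 35/2

E[X] = 35/2


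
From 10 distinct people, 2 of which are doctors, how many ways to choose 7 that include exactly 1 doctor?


Choose 1 of the 2 doctors and 6 of the other 8 people:
C(2,1)×C(8,6) = 2×28 = 56

56


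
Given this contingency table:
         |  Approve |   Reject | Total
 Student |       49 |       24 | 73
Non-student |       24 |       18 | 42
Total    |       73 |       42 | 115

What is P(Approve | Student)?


P(Approve | Student) = 49/(49+24) = 49/73

P(Approve|Student) = 49/73 ≈ 67.12%


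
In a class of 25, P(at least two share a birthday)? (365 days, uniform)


P(all different) = Π(365-i)/365 for i=0..24
= 0.431300
P(match) = 1 - 0.431300 = 0.568700

P ≈ 0.5687 ≈ 56.87%


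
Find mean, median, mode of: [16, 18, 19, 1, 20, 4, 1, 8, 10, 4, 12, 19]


Sorted: [1, 1, 4, 4, 8, 10, 12, 16, 18, 19, 19, 20]
Mean = 132/12 = 11
Median = 11
Freq: {16: 1, 18: 1, 19: 2, 1: 2, 20: 1, 4: 2, 8: 1, 10: 1, 12: 1}
Mode: [1, 4, 19]

Mean=11, Median=11, Mode=[1, 4, 19]


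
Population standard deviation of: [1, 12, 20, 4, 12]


Mean = 49/5
  (1-49/5)²=1936/25
  (12-49/5)²=121/25
  (20-49/5)²=2601/25
  (4-49/5)²=841/25
  (12-49/5)²=121/25
Σ(x-μ)² = 1124/5
σ² = (1124/5)/5 = 1124/25

σ = √(1124/25) ≈ 6.7052


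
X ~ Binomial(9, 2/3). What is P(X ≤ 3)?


P(X ≤ 3) = Σ P(X=i) for i=0..3
P(X=0) = 1/19683
P(X=1) = 2/2187
P(X=2) = 16/2187
P(X=3) = 224/6561
Sum = 835/19683

P(X ≤ 3) = 835/19683 ≈ 4.24%


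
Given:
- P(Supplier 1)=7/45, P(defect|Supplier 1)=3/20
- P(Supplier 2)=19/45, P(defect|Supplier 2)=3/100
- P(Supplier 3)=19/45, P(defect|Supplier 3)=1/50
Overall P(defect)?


P(B) = Σ P(B|Aᵢ)×P(Aᵢ)
  3/20×7/45 = 7/300
  3/100×19/45 = 19/1500
  1/50×19/45 = 19/2250
Sum = 2/45

P(defect) = 2/45 ≈ 4.44%


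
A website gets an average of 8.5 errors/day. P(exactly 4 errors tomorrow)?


Poisson(λ=8.5): P(X=4) = e^(-λ)×λ^k/k!
= e^(-8.5) × 8.5^4 / 4!
≈ 0.000203468369 × 5220.0625 / 24 ≈ 0.044255

P(X=4) ≈ 0.044255 ≈ 4.43%


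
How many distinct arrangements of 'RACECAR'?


Letters: 7, freq: {'R': 2, 'A': 2, 'C': 2, 'E': 1}
7!/(2!×2!×2!×1!) = 5040/8 = 630

630


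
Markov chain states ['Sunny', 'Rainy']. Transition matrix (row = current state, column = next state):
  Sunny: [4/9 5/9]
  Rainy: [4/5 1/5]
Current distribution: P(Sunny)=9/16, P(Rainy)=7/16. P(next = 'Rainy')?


P(next=Rainy) = Σᵢ P(now=i)×P(i→Rainy)
= 9/16×5/9 + 7/16×1/5
= 5/16 + 7/80 = 2/5

P = 2/5 ≈ 0.4000


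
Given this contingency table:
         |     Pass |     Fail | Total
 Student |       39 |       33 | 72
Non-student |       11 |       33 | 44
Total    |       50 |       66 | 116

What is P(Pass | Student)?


P(Pass | Student) = 39/(39+33) = 39/72 = 13/24

P(Pass|Student) = 13/24 ≈ 54.17%


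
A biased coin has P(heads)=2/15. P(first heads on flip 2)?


Geometric: P(X=2) = (1-p)^(k-1)×p = (13/15)^1×2/15 = 26/225

P(X=2) = 26/225 ≈ 11.56%


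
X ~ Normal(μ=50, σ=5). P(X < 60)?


z = (60-50)/5 = 2.0
P(Z < 2.0) = 0.9772

P(X < 60) ≈ 0.9772


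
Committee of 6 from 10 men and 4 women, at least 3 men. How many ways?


Count by #men:
  3M,3W: C(10,3)×C(4,3)=480
  4M,2W: C(10,4)×C(4,2)=1260
  5M,1W: C(10,5)×C(4,1)=1008
  6M,0W: C(10,6)×C(4,0)=210
Total = 2958

2958


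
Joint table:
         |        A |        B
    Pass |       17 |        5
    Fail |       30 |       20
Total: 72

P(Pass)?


P(Pass) = (17+5)/72 = 22/72 = 11/36

P(Pass) = 11/36 ≈ 30.56%


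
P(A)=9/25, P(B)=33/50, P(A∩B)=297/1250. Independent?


P(A)×P(B) = 297/1250
P(A∩B) = 297/1250
Equal ✓ → Independent

Yes, independent


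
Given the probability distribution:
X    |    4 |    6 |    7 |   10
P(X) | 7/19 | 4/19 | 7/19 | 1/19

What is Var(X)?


E[X] = 111/19
E[X²] = 699/19
Var(X) = E[X²] - (E[X])² = 699/19 - 12321/361 = 960/361

Var(X) = 960/361 ≈ 2.6593


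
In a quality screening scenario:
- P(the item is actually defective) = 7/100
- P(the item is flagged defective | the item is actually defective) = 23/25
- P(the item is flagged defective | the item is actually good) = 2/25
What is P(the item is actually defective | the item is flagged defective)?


Using Bayes' theorem:
P(A|B) = P(B|A)·P(A) / P(B)

P(the item is flagged defective) = 23/25 × 7/100 + 2/25 × 93/100
= 161/2500 + 93/1250 = 347/2500

P(the item is actually defective|the item is flagged defective) = (161/2500) / (347/2500) = 161/347

P(the item is actually defective|the item is flagged defective) = 161/347 ≈ 46.40%


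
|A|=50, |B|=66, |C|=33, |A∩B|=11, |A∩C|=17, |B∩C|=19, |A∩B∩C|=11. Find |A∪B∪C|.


|A∪B∪C| = 50+66+33-11-17-19+11 = 113

|A∪B∪C| = 113


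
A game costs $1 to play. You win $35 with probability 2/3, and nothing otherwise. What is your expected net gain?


E[gain] = (35-1)×2/3 + (-1)×1/3
= 68/3 - 1/3 = 67/3

Expected net gain = $67/3 ≈ $22.33


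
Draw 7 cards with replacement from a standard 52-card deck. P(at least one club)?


P(not a club) = 39/52 = 3/4
P(none in 7 draws) = (3/4)^7 = 2187/16384
P(≥1 club) = 1 - 2187/16384 = 14197/16384

P = 14197/16384 ≈ 86.65%


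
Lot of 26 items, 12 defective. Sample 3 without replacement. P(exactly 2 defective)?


Hypergeometric: C(12,2)×C(14,1)/C(26,3)
= 66×14/2600 = 231/650

P(X=2) = 231/650 ≈ 35.54%


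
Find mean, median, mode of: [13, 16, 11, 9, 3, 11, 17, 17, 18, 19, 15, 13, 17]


Sorted: [3, 9, 11, 11, 13, 13, 15, 16, 17, 17, 17, 18, 19]
Mean = 179/13
Median = 15
Freq: {13: 2, 16: 1, 11: 2, 9: 1, 3: 1, 17: 3, 18: 1, 19: 1, 15: 1}
Mode: [17]

Mean=179/13, Median=15, Mode=17


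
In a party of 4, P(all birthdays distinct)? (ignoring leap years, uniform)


P(all different) = Π(365-i)/365 for i=0..3
= (365/365)×(364/365)×...×(362/365)
= 0.983644

P ≈ 0.9836 ≈ 98.36%


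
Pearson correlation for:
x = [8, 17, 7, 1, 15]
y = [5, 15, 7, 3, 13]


n=5, Σx=48, Σy=43, Σxy=542, Σx²=628, Σy²=477
r = (5×542 - 48×43)/√((5×628 - 48²)(5×477 - 43²))
= 646/√(836×536) = 646/√448096 ≈ 646/669.3997 ≈ 0.9650

r ≈ 0.9650


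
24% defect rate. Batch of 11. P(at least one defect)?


P(all good) = (19/25)^11 = 116490258898219/2384185791015625
P(≥1 defect) = 2267695532117406/2384185791015625

P = 2267695532117406/2384185791015625 ≈ 95.11%


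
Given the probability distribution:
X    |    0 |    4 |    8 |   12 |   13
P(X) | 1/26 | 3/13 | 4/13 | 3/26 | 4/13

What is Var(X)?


E[X] = 114/13
E[X²] = 92
Var(X) = E[X²] - (E[X])² = 92 - 12996/169 = 2552/169

Var(X) = 2552/169 ≈ 15.1006


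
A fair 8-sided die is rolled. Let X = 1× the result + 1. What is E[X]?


E[die] = (1+8)/2 = 9/2
E[X] = 1×9/2 + 1 = 11/2

E[X] = 11/2


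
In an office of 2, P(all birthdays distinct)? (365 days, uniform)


P(all different) = Π(365-i)/365 for i=0..1
= (365/365)×(364/365)×...×(364/365)
= 0.997260

P ≈ 0.9973 ≈ 99.73%


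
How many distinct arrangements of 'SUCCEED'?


Letters: 7, freq: {'S': 1, 'U': 1, 'C': 2, 'E': 2, 'D': 1}
7!/(1!×1!×2!×2!×1!) = 5040/4 = 1260

1260


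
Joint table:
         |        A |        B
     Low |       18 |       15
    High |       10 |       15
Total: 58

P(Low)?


P(Low) = (18+15)/58 = 33/58

P(Low) = 33/58 ≈ 56.90%


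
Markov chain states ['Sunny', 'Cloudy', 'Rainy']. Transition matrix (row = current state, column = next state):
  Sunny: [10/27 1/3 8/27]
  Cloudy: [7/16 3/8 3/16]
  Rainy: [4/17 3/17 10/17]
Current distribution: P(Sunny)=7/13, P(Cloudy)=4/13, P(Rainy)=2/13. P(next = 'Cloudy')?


P(next=Cloudy) = Σᵢ P(now=i)×P(i→Cloudy)
= 7/13×1/3 + 4/13×3/8 + 2/13×3/17
= 7/39 + 3/26 + 6/221 = 427/1326

P = 427/1326 ≈ 0.3220


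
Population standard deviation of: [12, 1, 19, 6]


Mean = 38/4 = 19/2
  (12-19/2)²=25/4
  (1-19/2)²=289/4
  (19-19/2)²=361/4
  (6-19/2)²=49/4
Σ(x-μ)² = 181
σ² = 181/4

σ = √(181/4) ≈ 6.7268


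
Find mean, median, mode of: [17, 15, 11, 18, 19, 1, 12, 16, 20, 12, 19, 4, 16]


Sorted: [1, 4, 11, 12, 12, 15, 16, 16, 17, 18, 19, 19, 20]
Mean = 180/13
Median = 16
Freq: {17: 1, 15: 1, 11: 1, 18: 1, 19: 2, 1: 1, 12: 2, 16: 2, 20: 1, 4: 1}
Mode: [12, 16, 19]

Mean=180/13, Median=16, Mode=[12, 16, 19]


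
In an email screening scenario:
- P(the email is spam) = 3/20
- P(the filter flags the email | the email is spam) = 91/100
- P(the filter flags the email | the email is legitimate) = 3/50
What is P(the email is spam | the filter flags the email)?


Using Bayes' theorem:
P(A|B) = P(B|A)·P(A) / P(B)

P(the filter flags the email) = 91/100 × 3/20 + 3/50 × 17/20
= 273/2000 + 51/1000 = 3/16

P(the email is spam|the filter flags the email) = (273/2000) / (3/16) = 91/125

P(the email is spam|the filter flags the email) = 91/125 ≈ 72.80%


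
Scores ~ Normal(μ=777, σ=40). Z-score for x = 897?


z = (x - μ)/σ = (897 - 777)/40 = 3.0

z = 3.0


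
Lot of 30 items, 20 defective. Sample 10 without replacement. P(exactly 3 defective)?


Hypergeometric: C(20,3)×C(10,7)/C(30,10)
= 1140×120/30045015 = 3040/667667

P(X=3) = 3040/667667 ≈ 0.46%


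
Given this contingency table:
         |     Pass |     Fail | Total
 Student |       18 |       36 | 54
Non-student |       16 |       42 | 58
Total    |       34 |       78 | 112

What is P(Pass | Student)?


P(Pass | Student) = 18/(18+36) = 18/54 = 1/3

P(Pass|Student) = 1/3 ≈ 33.33%


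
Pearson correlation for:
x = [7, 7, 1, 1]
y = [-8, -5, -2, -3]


n=4, Σx=16, Σy=-18, Σxy=-96, Σx²=100, Σy²=102
r = (4×(-96) - 16×(-18))/√((4×100 - 16²)(4×102 - (-18)²))
= -96/√(144×84) = -96/√12096 ≈ -96/109.9818 ≈ -0.8729

r ≈ -0.8729


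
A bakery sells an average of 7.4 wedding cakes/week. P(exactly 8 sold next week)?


Poisson(λ=7.4): P(X=8) = e^(-λ)×λ^k/k!
= e^(-7.4) × 7.4^8 / 8!
≈ 0.0006112527611 × 8991947.40204 / 40320 ≈ 0.136318

P(X=8) ≈ 0.136318 ≈ 13.63%


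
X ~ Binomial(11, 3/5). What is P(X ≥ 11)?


P(X ≥ 11) = Σ P(X=i) for i=11..11
P(X=11) = 177147/48828125
Sum = 177147/48828125

P(X ≥ 11) = 177147/48828125 ≈ 0.36%


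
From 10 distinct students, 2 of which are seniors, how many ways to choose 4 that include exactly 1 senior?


Choose 1 of the 2 seniors and 3 of the other 8 students:
C(2,1)×C(8,3) = 2×56 = 112

112


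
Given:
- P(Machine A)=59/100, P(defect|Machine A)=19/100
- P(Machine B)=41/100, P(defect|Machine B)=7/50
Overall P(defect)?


P(B) = Σ P(B|Aᵢ)×P(Aᵢ)
  19/100×59/100 = 1121/10000
  7/50×41/100 = 287/5000
Sum = 339/2000

P(defect) = 339/2000 ≈ 16.95%


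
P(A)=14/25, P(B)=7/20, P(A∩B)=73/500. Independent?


P(A)×P(B) = 49/250
P(A∩B) = 73/500
Not equal → NOT independent

No, not independent


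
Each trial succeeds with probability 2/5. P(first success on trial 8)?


Geometric: P(X=8) = (1-p)^(k-1)×p = (3/5)^7×2/5 = 4374/390625

P(X=8) = 4374/390625 ≈ 1.12%


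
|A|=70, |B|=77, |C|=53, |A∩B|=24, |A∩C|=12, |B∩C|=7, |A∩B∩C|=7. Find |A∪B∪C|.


|A∪B∪C| = 70+77+53-24-12-7+7 = 164

|A∪B∪C| = 164


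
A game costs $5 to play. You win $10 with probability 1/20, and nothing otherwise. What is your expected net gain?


E[gain] = (10-5)×1/20 + (-5)×19/20
= 1/4 - 19/4 = -9/2

Expected net gain = $-9/2 ≈ $-4.50


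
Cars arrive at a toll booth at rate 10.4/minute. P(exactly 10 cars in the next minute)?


Poisson(λ=10.4): P(X=10) = e^(-λ)×λ^k/k!
= e^(-10.4) × 10.4^10 / 10!
≈ 3.043248301e-05 × 14802442849.2 / 3628800 ≈ 0.124139

P(X=10) ≈ 0.124139 ≈ 12.41%


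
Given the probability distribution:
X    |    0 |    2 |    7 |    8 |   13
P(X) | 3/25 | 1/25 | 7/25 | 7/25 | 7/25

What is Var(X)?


E[X] = 198/25
E[X²] = 1978/25
Var(X) = E[X²] - (E[X])² = 1978/25 - 39204/625 = 10246/625

Var(X) = 10246/625 ≈ 16.3936


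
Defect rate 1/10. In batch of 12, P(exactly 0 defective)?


Binomial: P(X=0) = C(12,0)×p^0×(1-p)^12
= 1 × 1 × 282429536481/1000000000000 = 282429536481/1000000000000

P(X=0) = 282429536481/1000000000000 ≈ 28.24%


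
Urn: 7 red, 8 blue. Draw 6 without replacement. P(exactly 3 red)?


Hypergeometric: C(7,3)×C(8,3)/C(15,6)
= 35×56/5005 = 56/143

P(X=3) = 56/143 ≈ 39.16%


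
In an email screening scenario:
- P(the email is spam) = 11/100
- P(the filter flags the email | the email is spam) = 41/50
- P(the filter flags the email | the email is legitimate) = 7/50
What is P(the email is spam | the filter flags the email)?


Using Bayes' theorem:
P(A|B) = P(B|A)·P(A) / P(B)

P(the filter flags the email) = 41/50 × 11/100 + 7/50 × 89/100
= 451/5000 + 623/5000 = 537/2500

P(the email is spam|the filter flags the email) = (451/5000) / (537/2500) = 451/1074

P(the email is spam|the filter flags the email) = 451/1074 ≈ 41.99%


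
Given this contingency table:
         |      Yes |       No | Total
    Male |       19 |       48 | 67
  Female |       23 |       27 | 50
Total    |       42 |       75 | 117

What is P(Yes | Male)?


P(Yes | Male) = 19/(19+48) = 19/67

P(Yes|Male) = 19/67 ≈ 28.36%


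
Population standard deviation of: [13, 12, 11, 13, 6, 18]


Mean = 73/6
  (13-73/6)²=25/36
  (12-73/6)²=1/36
  (11-73/6)²=49/36
  (13-73/6)²=25/36
  (6-73/6)²=1369/36
  (18-73/6)²=1225/36
Σ(x-μ)² = 449/6
σ² = (449/6)/6 = 449/36

σ = √(449/36) ≈ 3.5316


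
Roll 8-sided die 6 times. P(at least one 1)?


P(no 1)^6 = (7/8)^6 = 117649/262144
P(≥1) = 1 - 117649/262144 = 144495/262144

P = 144495/262144 ≈ 55.12%


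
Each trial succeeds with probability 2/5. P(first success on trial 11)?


Geometric: P(X=11) = (1-p)^(k-1)×p = (3/5)^10×2/5 = 118098/48828125

P(X=11) = 118098/48828125 ≈ 0.24%


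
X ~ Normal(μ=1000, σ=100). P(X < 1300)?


z = (1300-1000)/100 = 3.0
P(Z < 3.0) = 0.9987

P(X < 1300) ≈ 0.9987


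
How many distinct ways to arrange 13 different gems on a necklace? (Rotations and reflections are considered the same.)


Free circular arrangements: rotations and reflections both identified.
(n-1)!/2 = 12!/2 = 479001600/2 = 239500800

239500800


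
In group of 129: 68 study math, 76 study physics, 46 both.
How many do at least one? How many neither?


|A∪B| = 68+76-46 = 98
Neither = 129-98 = 31

At least one: 98; Neither: 31


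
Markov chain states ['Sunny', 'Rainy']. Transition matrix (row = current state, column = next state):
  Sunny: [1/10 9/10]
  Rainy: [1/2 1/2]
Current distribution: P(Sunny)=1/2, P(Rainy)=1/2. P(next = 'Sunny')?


P(next=Sunny) = Σᵢ P(now=i)×P(i→Sunny)
= 1/2×1/10 + 1/2×1/2
= 1/20 + 1/4 = 3/10

P = 3/10 ≈ 0.3000


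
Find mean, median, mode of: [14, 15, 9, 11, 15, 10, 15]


Sorted: [9, 10, 11, 14, 15, 15, 15]
Mean = 89/7
Median = 14
Freq: {14: 1, 15: 3, 9: 1, 11: 1, 10: 1}
Mode: [15]

Mean=89/7, Median=14, Mode=15


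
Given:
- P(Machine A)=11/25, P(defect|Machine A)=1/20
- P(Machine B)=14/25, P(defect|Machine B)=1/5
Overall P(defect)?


P(B) = Σ P(B|Aᵢ)×P(Aᵢ)
  1/20×11/25 = 11/500
  1/5×14/25 = 14/125
Sum = 67/500

P(defect) = 67/500 ≈ 13.40%


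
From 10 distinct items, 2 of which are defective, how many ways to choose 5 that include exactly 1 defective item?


Choose 1 of the 2 defective items and 4 of the other 8 items:
C(2,1)×C(8,4) = 2×70 = 140

140


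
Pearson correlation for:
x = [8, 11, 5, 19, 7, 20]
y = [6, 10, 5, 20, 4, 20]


n=6, Σx=70, Σy=65, Σxy=991, Σx²=1020, Σy²=977
r = (6×991 - 70×65)/√((6×1020 - 70²)(6×977 - 65²))
= 1396/√(1220×1637) = 1396/√1997140 ≈ 1396/1413.2020 ≈ 0.9878

r ≈ 0.9878


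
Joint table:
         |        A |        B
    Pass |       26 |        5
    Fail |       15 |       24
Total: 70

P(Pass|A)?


P(Pass|A) = 26/(26+15) = 26/41

P = 26/41 ≈ 63.41%


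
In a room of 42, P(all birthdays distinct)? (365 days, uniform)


P(all different) = Π(365-i)/365 for i=0..41
= (365/365)×(364/365)×...×(324/365)
= 0.085970

P ≈ 0.0860 ≈ 8.60%


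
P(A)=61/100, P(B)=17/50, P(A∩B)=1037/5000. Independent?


P(A)×P(B) = 1037/5000
P(A∩B) = 1037/5000
Equal ✓ → Independent

Yes, independent


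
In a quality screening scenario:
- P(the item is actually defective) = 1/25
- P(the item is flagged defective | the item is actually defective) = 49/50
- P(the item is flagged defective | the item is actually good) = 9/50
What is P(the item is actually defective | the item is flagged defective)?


Using Bayes' theorem:
P(A|B) = P(B|A)·P(A) / P(B)

P(the item is flagged defective) = 49/50 × 1/25 + 9/50 × 24/25
= 49/1250 + 108/625 = 53/250

P(the item is actually defective|the item is flagged defective) = (49/1250) / (53/250) = 49/265

P(the item is actually defective|the item is flagged defective) = 49/265 ≈ 18.49%


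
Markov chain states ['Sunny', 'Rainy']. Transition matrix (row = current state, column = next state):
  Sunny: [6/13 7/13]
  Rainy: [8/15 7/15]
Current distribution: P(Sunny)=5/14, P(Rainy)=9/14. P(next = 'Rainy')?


P(next=Rainy) = Σᵢ P(now=i)×P(i→Rainy)
= 5/14×7/13 + 9/14×7/15
= 5/26 + 3/10 = 32/65

P = 32/65 ≈ 0.4923


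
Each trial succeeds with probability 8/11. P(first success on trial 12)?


Geometric: P(X=12) = (1-p)^(k-1)×p = (3/11)^11×8/11 = 1417176/3138428376721

P(X=12) = 1417176/3138428376721 ≈ 0.00%


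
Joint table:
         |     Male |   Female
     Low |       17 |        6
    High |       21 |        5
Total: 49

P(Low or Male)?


P(Low∨Male) = P(Low) + P(Male) - P(Low∧Male)
= (23 + 38 - 17)/49 = 44/49

P = 44/49 ≈ 89.80%


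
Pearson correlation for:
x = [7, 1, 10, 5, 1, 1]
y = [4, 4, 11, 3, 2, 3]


n=6, Σx=25, Σy=27, Σxy=162, Σx²=177, Σy²=175
r = (6×162 - 25×27)/√((6×177 - 25²)(6×175 - 27²))
= 297/√(437×321) = 297/√140277 ≈ 297/374.5357 ≈ 0.7930

r ≈ 0.7930


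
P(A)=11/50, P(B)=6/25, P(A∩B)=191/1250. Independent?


P(A)×P(B) = 33/625
P(A∩B) = 191/1250
Not equal → NOT independent

No, not independent


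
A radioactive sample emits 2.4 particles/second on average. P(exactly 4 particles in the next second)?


Poisson(λ=2.4): P(X=4) = e^(-λ)×λ^k/k!
= e^(-2.4) × 2.4^4 / 4!
≈ 0.09071795329 × 33.1776 / 24 ≈ 0.125408

P(X=4) ≈ 0.125408 ≈ 12.54%


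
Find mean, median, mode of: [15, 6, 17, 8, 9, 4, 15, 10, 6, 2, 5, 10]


Sorted: [2, 4, 5, 6, 6, 8, 9, 10, 10, 15, 15, 17]
Mean = 107/12
Median = 17/2
Freq: {15: 2, 6: 2, 17: 1, 8: 1, 9: 1, 4: 1, 10: 2, 2: 1, 5: 1}
Mode: [6, 10, 15]

Mean=107/12, Median=17/2, Mode=[6, 10, 15]


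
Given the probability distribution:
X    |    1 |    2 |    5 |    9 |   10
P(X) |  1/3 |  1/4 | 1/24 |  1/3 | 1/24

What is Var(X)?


E[X] = 107/24
E[X²] = 805/24
Var(X) = E[X²] - (E[X])² = 805/24 - 11449/576 = 7871/576

Var(X) = 7871/576 ≈ 13.6649


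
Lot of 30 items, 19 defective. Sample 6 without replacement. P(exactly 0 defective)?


Hypergeometric: C(19,0)×C(11,6)/C(30,6)
= 1×462/593775 = 22/28275

P(X=0) = 22/28275 ≈ 0.08%


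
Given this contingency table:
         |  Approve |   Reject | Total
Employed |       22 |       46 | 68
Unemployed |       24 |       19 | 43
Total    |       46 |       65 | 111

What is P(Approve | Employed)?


P(Approve | Employed) = 22/(22+46) = 22/68 = 11/34

P(Approve|Employed) = 11/34 ≈ 32.35%


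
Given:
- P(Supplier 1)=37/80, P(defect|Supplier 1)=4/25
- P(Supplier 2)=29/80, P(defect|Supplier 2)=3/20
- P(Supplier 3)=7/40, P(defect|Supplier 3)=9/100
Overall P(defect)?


P(B) = Σ P(B|Aᵢ)×P(Aᵢ)
  4/25×37/80 = 37/500
  3/20×29/80 = 87/1600
  9/100×7/40 = 63/4000
Sum = 1153/8000

P(defect) = 1153/8000 ≈ 14.41%


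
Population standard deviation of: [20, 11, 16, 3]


Mean = 50/4 = 25/2
  (20-25/2)²=225/4
  (11-25/2)²=9/4
  (16-25/2)²=49/4
  (3-25/2)²=361/4
Σ(x-μ)² = 161
σ² = 161/4

σ = √(161/4) ≈ 6.3443


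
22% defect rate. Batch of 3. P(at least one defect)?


P(all good) = (39/50)^3 = 59319/125000
P(≥1 defect) = 65681/125000

P = 65681/125000 ≈ 52.54%


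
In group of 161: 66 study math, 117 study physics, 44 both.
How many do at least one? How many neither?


|A∪B| = 66+117-44 = 139
Neither = 161-139 = 22

At least one: 139; Neither: 22


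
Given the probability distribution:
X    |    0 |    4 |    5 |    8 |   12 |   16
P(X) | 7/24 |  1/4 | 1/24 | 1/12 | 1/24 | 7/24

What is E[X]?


E[X] = Σ x·P(X=x)
= (0)×(7/24) + (4)×(1/4) + (5)×(1/24) + (8)×(1/12) + (12)×(1/24) + (16)×(7/24)
= 169/24

E[X] = 169/24


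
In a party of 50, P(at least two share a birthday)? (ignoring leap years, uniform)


P(all different) = Π(365-i)/365 for i=0..49
= 0.029626
P(match) = 1 - 0.029626 = 0.970374

P ≈ 0.9704 ≈ 97.04%


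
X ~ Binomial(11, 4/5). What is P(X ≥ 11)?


P(X ≥ 11) = Σ P(X=i) for i=11..11
P(X=11) = 4194304/48828125
Sum = 4194304/48828125

P(X ≥ 11) = 4194304/48828125 ≈ 8.59%


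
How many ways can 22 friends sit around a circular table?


Circular arrangements of 22 distinct objects: fix one position to break rotational symmetry.
(n-1)! = 21! = 51090942171709440000

51090942171709440000


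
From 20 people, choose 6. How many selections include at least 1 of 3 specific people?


Complement: C(20,6) - C(17,6) = 38760 - 12376 = 26384

26384


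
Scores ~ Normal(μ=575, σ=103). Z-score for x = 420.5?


z = (x - μ)/σ = (420.5 - 575)/103 = -1.5

z = -1.5


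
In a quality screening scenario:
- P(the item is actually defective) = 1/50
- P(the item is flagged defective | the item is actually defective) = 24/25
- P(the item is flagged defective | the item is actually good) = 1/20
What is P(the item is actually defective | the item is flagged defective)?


Using Bayes' theorem:
P(A|B) = P(B|A)·P(A) / P(B)

P(the item is flagged defective) = 24/25 × 1/50 + 1/20 × 49/50
= 12/625 + 49/1000 = 341/5000

P(the item is actually defective|the item is flagged defective) = (12/625) / (341/5000) = 96/341

P(the item is actually defective|the item is flagged defective) = 96/341 ≈ 28.15%


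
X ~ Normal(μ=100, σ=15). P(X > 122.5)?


z = (122.5-100)/15 = 1.5
P(X > 122.5) = 1 - P(Z ≤ 1.5) = 1 - 0.9332 = 0.0668

P(X > 122.5) ≈ 0.0668


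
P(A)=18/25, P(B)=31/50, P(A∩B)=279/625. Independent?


P(A)×P(B) = 279/625
P(A∩B) = 279/625
Equal ✓ → Independent

Yes, independent


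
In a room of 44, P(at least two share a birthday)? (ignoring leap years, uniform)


P(all different) = Π(365-i)/365 for i=0..43
= 0.067115
P(match) = 1 - 0.067115 = 0.932885

P ≈ 0.9329 ≈ 93.29%


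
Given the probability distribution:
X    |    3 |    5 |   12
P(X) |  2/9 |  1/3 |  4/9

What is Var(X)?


E[X] = 23/3
E[X²] = 223/3
Var(X) = E[X²] - (E[X])² = 223/3 - 529/9 = 140/9

Var(X) = 140/9 ≈ 15.5556


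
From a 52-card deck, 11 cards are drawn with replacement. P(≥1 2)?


P(not a 2) = 48/52 = 12/13
P(none in 11 draws) = (12/13)^11 = 743008370688/1792160394037
P(≥1 2) = 1 - 743008370688/1792160394037 = 1049152023349/1792160394037

P = 1049152023349/1792160394037 ≈ 58.54%


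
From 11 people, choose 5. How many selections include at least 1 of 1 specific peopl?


Complement: C(11,5) - C(10,5) = 462 - 252 = 210

210


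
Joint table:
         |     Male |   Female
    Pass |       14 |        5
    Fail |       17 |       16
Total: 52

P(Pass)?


P(Pass) = (14+5)/52 = 19/52

P(Pass) = 19/52 ≈ 36.54%


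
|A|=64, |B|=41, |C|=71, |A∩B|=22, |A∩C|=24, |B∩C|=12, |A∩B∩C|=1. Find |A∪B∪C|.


|A∪B∪C| = 64+41+71-22-24-12+1 = 119

|A∪B∪C| = 119


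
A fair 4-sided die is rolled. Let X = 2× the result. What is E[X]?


E[die] = (1+4)/2 = 5/2
E[X] = 2 × 5/2 = 5

E[X] = 5


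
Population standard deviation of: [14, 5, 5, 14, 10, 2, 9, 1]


Mean = 60/8 = 15/2
  (14-15/2)²=169/4
  (5-15/2)²=25/4
  (5-15/2)²=25/4
  (14-15/2)²=169/4
  (10-15/2)²=25/4
  (2-15/2)²=121/4
  (9-15/2)²=9/4
  (1-15/2)²=169/4
Σ(x-μ)² = 178
σ² = 178/8 = 89/4

σ = √(89/4) ≈ 4.7170


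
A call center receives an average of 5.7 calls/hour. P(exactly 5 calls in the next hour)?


Poisson(λ=5.7): P(X=5) = e^(-λ)×λ^k/k!
= e^(-5.7) × 5.7^5 / 5!
≈ 0.003345965457 × 6016.92057 / 120 ≈ 0.167770

P(X=5) ≈ 0.167770 ≈ 16.78%


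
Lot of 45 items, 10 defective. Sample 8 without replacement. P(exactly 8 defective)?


Hypergeometric: C(10,8)×C(35,0)/C(45,8)
= 45×1/215553195 = 1/4790071

P(X=8) = 1/4790071 ≈ 0.00%


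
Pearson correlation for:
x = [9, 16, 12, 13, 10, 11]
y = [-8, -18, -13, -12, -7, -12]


n=6, Σx=71, Σy=-70, Σxy=-874, Σx²=871, Σy²=894
r = (6×(-874) - 71×(-70))/√((6×871 - 71²)(6×894 - (-70)²))
= -274/√(185×464) = -274/√85840 ≈ -274/292.9846 ≈ -0.9352

r ≈ -0.9352


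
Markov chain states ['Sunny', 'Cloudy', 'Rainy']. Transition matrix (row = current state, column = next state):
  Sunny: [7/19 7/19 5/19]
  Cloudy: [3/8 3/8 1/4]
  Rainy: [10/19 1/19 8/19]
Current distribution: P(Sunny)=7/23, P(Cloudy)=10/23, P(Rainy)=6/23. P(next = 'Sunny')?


P(next=Sunny) = Σᵢ P(now=i)×P(i→Sunny)
= 7/23×7/19 + 10/23×3/8 + 6/23×10/19
= 49/437 + 15/92 + 60/437 = 721/1748

P = 721/1748 ≈ 0.4125


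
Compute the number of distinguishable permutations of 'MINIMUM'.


Letters: 7, freq: {'M': 3, 'I': 2, 'N': 1, 'U': 1}
7!/(3!×2!×1!×1!) = 5040/12 = 420

420


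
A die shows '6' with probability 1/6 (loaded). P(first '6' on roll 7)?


Geometric: P(X=7) = (1-p)^(k-1)×p = (5/6)^6×1/6 = 15625/279936

P(X=7) = 15625/279936 ≈ 5.58%


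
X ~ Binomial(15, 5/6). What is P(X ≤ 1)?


P(X ≤ 1) = Σ P(X=i) for i=0..1
P(X=0) = 1/470184984576
P(X=1) = 25/156728328192
Sum = 19/117546246144

P(X ≤ 1) = 19/117546246144 ≈ 0.00%


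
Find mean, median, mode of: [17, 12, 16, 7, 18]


Sorted: [7, 12, 16, 17, 18]
Mean = 70/5 = 14
Median = 16
Freq: {17: 1, 12: 1, 16: 1, 7: 1, 18: 1}
Mode: No mode

Mean=14, Median=16, Mode=No mode


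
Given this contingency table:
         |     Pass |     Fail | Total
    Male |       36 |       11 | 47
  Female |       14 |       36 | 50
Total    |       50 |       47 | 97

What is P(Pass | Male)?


P(Pass | Male) = 36/(36+11) = 36/47

P(Pass|Male) = 36/47 ≈ 76.60%


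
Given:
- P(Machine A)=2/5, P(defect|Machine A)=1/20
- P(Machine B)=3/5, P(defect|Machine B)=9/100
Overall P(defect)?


P(B) = Σ P(B|Aᵢ)×P(Aᵢ)
  1/20×2/5 = 1/50
  9/100×3/5 = 27/500
Sum = 37/500

P(defect) = 37/500 ≈ 7.40%


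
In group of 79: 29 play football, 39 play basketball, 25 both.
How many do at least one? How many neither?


|A∪B| = 29+39-25 = 43
Neither = 79-43 = 36

At least one: 43; Neither: 36


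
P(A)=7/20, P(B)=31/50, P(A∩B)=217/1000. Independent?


P(A)×P(B) = 217/1000
P(A∩B) = 217/1000
Equal ✓ → Independent

Yes, independent


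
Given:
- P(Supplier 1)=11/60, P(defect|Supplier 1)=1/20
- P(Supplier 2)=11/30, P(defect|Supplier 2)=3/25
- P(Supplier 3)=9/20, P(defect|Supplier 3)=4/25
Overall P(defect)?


P(B) = Σ P(B|Aᵢ)×P(Aᵢ)
  1/20×11/60 = 11/1200
  3/25×11/30 = 11/250
  4/25×9/20 = 9/125
Sum = 751/6000

P(defect) = 751/6000 ≈ 12.52%


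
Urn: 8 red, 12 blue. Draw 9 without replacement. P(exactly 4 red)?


Hypergeometric: C(8,4)×C(12,5)/C(20,9)
= 70×792/167960 = 1386/4199

P(X=4) = 1386/4199 ≈ 33.01%


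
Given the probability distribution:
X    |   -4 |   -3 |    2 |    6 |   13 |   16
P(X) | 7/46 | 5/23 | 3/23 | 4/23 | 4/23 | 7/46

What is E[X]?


E[X] = Σ x·P(X=x)
= (-4)×(7/46) + (-3)×(5/23) + (2)×(3/23) + (6)×(4/23) + (13)×(4/23) + (16)×(7/46)
= 109/23

E[X] = 109/23


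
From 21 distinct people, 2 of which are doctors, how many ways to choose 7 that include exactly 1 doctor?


Choose 1 of the 2 doctors and 6 of the other 19 people:
C(2,1)×C(19,6) = 2×27132 = 54264

54264


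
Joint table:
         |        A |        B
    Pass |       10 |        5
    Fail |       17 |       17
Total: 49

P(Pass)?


P(Pass) = (10+5)/49 = 15/49

P(Pass) = 15/49 ≈ 30.61%


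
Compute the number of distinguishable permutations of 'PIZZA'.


Letters: 5, freq: {'P': 1, 'I': 1, 'Z': 2, 'A': 1}
5!/(1!×1!×2!×1!) = 120/2 = 60

60


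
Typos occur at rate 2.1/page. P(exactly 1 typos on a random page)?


Poisson(λ=2.1): P(X=1) = e^(-λ)×λ^k/k!
= e^(-2.1) × 2.1^1 / 1!
≈ 0.1224564283 × 2.1 / 1 ≈ 0.257158

P(X=1) ≈ 0.257158 ≈ 25.72%


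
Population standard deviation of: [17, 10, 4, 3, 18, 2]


Mean = 54/6 = 9
  (17-9)²=64
  (10-9)²=1
  (4-9)²=25
  (3-9)²=36
  (18-9)²=81
  (2-9)²=49
Σ(x-μ)² = 256
σ² = 256/6 = 128/3

σ = √(128/3) ≈ 6.5320


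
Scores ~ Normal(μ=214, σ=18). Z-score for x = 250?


z = (x - μ)/σ = (250 - 214)/18 = 2.0

z = 2.0


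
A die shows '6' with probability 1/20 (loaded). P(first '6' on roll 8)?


Geometric: P(X=8) = (1-p)^(k-1)×p = (19/20)^7×1/20 = 893871739/25600000000

P(X=8) = 893871739/25600000000 ≈ 3.49%


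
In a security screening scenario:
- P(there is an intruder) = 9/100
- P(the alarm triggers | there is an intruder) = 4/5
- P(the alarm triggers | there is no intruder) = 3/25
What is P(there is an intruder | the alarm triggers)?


Using Bayes' theorem:
P(A|B) = P(B|A)·P(A) / P(B)

P(the alarm triggers) = 4/5 × 9/100 + 3/25 × 91/100
= 9/125 + 273/2500 = 453/2500

P(there is an intruder|the alarm triggers) = (9/125) / (453/2500) = 60/151

P(there is an intruder|the alarm triggers) = 60/151 ≈ 39.74%


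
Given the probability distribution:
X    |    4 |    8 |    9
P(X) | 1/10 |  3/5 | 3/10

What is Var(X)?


E[X] = 79/10
E[X²] = 643/10
Var(X) = E[X²] - (E[X])² = 643/10 - 6241/100 = 189/100

Var(X) = 189/100 ≈ 1.8900


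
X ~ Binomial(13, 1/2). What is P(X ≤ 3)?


P(X ≤ 3) = Σ P(X=i) for i=0..3
P(X=0) = 1/8192
P(X=1) = 13/8192
P(X=2) = 39/4096
P(X=3) = 143/4096
Sum = 189/4096

P(X ≤ 3) = 189/4096 ≈ 4.61%


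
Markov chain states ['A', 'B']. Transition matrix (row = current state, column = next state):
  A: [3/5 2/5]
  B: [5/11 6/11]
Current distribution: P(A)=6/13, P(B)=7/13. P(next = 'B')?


P(next=B) = Σᵢ P(now=i)×P(i→B)
= 6/13×2/5 + 7/13×6/11
= 12/65 + 42/143 = 342/715

P = 342/715 ≈ 0.4783


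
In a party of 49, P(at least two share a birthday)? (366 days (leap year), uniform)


P(all different) = Π(366-i)/366 for i=0..48
= 0.034553
P(match) = 1 - 0.034553 = 0.965447

P ≈ 0.9654 ≈ 96.54%


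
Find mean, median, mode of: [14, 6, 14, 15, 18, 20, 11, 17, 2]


Sorted: [2, 6, 11, 14, 14, 15, 17, 18, 20]
Mean = 117/9 = 13
Median = 14
Freq: {14: 2, 6: 1, 15: 1, 18: 1, 20: 1, 11: 1, 17: 1, 2: 1}
Mode: [14]

Mean=13, Median=14, Mode=14


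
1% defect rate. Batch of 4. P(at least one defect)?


P(all good) = (99/100)^4 = 96059601/100000000
P(≥1 defect) = 3940399/100000000

P = 3940399/100000000 ≈ 3.94%


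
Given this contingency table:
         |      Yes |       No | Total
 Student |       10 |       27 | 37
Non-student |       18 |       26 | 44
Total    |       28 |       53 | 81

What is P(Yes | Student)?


P(Yes | Student) = 10/(10+27) = 10/37

P(Yes|Student) = 10/37 ≈ 27.03%


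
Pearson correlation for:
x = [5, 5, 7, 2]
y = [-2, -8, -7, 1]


n=4, Σx=19, Σy=-16, Σxy=-97, Σx²=103, Σy²=118
r = (4×(-97) - 19×(-16))/√((4×103 - 19²)(4×118 - (-16)²))
= -84/√(51×216) = -84/√11016 ≈ -84/104.9571 ≈ -0.8003

r ≈ -0.8003


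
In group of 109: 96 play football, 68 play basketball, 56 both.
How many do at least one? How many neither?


|A∪B| = 96+68-56 = 108
Neither = 109-108 = 1

At least one: 108; Neither: 1


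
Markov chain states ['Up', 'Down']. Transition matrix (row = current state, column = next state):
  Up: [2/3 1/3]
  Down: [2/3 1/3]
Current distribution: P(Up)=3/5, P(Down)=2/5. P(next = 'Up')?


P(next=Up) = Σᵢ P(now=i)×P(i→Up)
= 3/5×2/3 + 2/5×2/3
= 2/5 + 4/15 = 2/3

P = 2/3 ≈ 0.6667


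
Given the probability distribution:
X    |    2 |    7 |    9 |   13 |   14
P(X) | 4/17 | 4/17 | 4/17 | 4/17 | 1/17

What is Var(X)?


E[X] = 138/17
E[X²] = 1408/17
Var(X) = E[X²] - (E[X])² = 1408/17 - 19044/289 = 4892/289

Var(X) = 4892/289 ≈ 16.9273


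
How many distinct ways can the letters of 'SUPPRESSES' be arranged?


Letters: 10, freq: {'S': 4, 'U': 1, 'P': 2, 'R': 1, 'E': 2}
10!/(4!×1!×2!×1!×2!) = 3628800/96 = 37800

37800


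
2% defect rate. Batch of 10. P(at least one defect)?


P(all good) = (49/50)^10 = 79792266297612001/97656250000000000
P(≥1 defect) = 17863983702387999/97656250000000000

P = 17863983702387999/97656250000000000 ≈ 18.29%


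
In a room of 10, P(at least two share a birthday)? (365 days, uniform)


P(all different) = Π(365-i)/365 for i=0..9
= 0.883052
P(match) = 1 - 0.883052 = 0.116948

P ≈ 0.1169 ≈ 11.69%
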